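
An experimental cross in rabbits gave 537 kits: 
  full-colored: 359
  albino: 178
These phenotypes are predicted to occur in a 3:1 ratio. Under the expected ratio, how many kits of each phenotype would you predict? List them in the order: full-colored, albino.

402.75, 134.25

Under the 3:1 hypothesis (Σ ratio = 4, N = 537):
  full-colored: 537 × 3/4 = 402.75
  albino: 537 × 1/4 = 134.25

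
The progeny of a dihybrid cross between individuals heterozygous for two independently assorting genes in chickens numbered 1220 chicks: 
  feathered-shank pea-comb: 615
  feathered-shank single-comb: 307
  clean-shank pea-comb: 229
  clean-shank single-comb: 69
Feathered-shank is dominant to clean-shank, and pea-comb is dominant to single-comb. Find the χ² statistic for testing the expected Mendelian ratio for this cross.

A dihybrid F₂ with independent assortment and complete dominance at both loci gives a 9:3:3:1 phenotypic ratio.
The 9:3:3:1 ratio has 16 parts, so with N = 1220 the expected counts are:
  feathered-shank pea-comb: 1220 × 9/16 = 686.25
  feathered-shank single-comb: 1220 × 3/16 = 228.75
  clean-shank pea-comb: 1220 × 3/16 = 228.75
  clean-shank single-comb: 1220 × 1/16 = 76.25
χ² = Σ (O − E)² / E
  feathered-shank pea-comb: (615 − 686.25)² / 686.25 = 7.3975
  feathered-shank single-comb: (307 − 228.75)² / 228.75 = 26.7675
  clean-shank pea-comb: (229 − 228.75)² / 228.75 = 0.0003
  clean-shank single-comb: (69 − 76.25)² / 76.25 = 0.6893
χ² = 7.3975 + 26.7675 + 0.0003 + 0.6893 = 34.8546 ≈ 34.855

34.855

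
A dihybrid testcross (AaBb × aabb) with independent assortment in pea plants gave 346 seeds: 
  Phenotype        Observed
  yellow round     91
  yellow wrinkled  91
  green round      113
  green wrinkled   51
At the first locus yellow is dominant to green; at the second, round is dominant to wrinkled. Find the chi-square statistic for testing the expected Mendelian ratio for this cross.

A dihybrid testcross with independent assortment gives a 1:1:1:1 ratio.
Total ratio parts = 4. Expected numbers out of 346:
  yellow round: 346 × 1/4 = 86.5
  yellow wrinkled: 346 × 1/4 = 86.5
  green round: 346 × 1/4 = 86.5
  green wrinkled: 346 × 1/4 = 86.5
χ² = Σ (O − E)² / E
  yellow round: (91 − 86.5)² / 86.5 = 0.2341
  yellow wrinkled: (91 − 86.5)² / 86.5 = 0.2341
  green round: (113 − 86.5)² / 86.5 = 8.1185
  green wrinkled: (51 − 86.5)² / 86.5 = 14.5694
χ² = 0.2341 + 0.2341 + 8.1185 + 14.5694 = 23.1561 ≈ 23.156

23.156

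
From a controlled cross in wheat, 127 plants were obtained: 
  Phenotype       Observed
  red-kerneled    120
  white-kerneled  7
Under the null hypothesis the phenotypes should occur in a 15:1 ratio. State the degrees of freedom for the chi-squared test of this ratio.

A goodness-of-fit test with 2 phenotype classes has df = 2 − 1 = 1.

1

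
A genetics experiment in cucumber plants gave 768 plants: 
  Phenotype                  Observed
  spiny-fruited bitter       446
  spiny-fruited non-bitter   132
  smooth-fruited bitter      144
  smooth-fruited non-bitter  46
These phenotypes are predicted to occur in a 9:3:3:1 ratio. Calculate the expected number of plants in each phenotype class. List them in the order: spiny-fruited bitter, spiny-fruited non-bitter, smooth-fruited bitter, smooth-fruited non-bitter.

Total ratio parts = 16. Expected numbers out of 768:
  spiny-fruited bitter: 768 × 9/16 = 432
  spiny-fruited non-bitter: 768 × 3/16 = 144
  smooth-fruited bitter: 768 × 3/16 = 144
  smooth-fruited non-bitter: 768 × 1/16 = 48

432, 144, 144, 48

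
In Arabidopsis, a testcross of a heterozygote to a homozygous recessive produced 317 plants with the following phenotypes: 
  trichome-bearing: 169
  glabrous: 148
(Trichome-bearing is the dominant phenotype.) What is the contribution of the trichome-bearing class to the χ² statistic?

A testcross of a heterozygote (Aa × aa) gives a 1:1 phenotypic ratio.
Expected counts for N = 317 under a 1:1 ratio (total parts = 2):
  trichome-bearing: 317 × 1/2 = 158.5
  glabrous: 317 × 1/2 = 158.5
Contribution of trichome-bearing: (169 − 158.5)² / 158.5 = 0.6956

0.696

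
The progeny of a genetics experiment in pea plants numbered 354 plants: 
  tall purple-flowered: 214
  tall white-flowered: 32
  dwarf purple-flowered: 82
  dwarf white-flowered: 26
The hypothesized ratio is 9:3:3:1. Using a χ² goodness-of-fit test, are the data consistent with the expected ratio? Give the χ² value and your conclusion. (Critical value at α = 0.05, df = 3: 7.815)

Expected counts for N = 354 under a 9:3:3:1 ratio (total parts = 16):
  tall purple-flowered: 354 × 9/16 = 199.125
  tall white-flowered: 354 × 3/16 = 66.375
  dwarf purple-flowered: 354 × 3/16 = 66.375
  dwarf white-flowered: 354 × 1/16 = 22.125
χ² = Σ (O − E)² / E
  tall purple-flowered: (214 − 199.125)² / 199.125 = 1.1112
  tall white-flowered: (32 − 66.375)² / 66.375 = 17.8025
  dwarf purple-flowered: (82 − 66.375)² / 66.375 = 3.6782
  dwarf white-flowered: (26 − 22.125)² / 22.125 = 0.6787
χ² = 1.1112 + 17.8025 + 3.6782 + 0.6787 = 23.2706 ≈ 23.271
Degrees of freedom = 4 − 1 = 3; critical value at α = 0.05 is 7.815.
Since 23.271 > 7.815, we reject the null hypothesis — the data do not fit the 9:3:3:1 ratio.

23.271; not consistent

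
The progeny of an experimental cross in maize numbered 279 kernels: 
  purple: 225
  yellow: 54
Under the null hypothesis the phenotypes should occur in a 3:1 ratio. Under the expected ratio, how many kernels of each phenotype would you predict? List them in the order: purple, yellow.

Expected counts for N = 279 under a 3:1 ratio (total parts = 4):
  purple: 279 × 3/4 = 209.25
  yellow: 279 × 1/4 = 69.75

209.25, 69.75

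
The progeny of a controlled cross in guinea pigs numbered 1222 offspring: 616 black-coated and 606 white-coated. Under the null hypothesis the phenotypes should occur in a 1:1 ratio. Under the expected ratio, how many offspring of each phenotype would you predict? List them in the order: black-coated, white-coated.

The 1:1 ratio has 2 parts, so with N = 1222 the expected counts are:
  black-coated: 1222 × 1/2 = 611
  white-coated: 1222 × 1/2 = 611

611, 611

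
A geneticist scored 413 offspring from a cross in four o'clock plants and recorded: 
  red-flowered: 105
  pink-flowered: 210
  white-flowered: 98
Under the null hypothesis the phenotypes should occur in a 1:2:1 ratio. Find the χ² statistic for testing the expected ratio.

0.356

Under the 1:2:1 hypothesis (Σ ratio = 4, N = 413):
  red-flowered: 413 × 1/4 = 103.25
  pink-flowered: 413 × 2/4 = 206.5
  white-flowered: 413 × 1/4 = 103.25
χ² = Σ (O − E)² / E
  red-flowered: (105 − 103.25)² / 103.25 = 0.0297
  pink-flowered: (210 − 206.5)² / 206.5 = 0.0593
  white-flowered: (98 − 103.25)² / 103.25 = 0.2669
χ² = 0.0297 + 0.0593 + 0.2669 = 0.3559 ≈ 0.356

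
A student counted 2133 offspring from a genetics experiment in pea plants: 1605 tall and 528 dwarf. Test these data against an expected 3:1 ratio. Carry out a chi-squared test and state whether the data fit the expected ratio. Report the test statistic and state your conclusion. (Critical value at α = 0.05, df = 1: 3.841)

0.069; consistent

Expected counts for N = 2133 under a 3:1 ratio (total parts = 4):
  tall: 2133 × 3/4 = 1599.75
  dwarf: 2133 × 1/4 = 533.25
χ² = Σ (O − E)² / E
  tall: (1605 − 1599.75)² / 1599.75 = 0.0172
  dwarf: (528 − 533.25)² / 533.25 = 0.0517
χ² = 0.0172 + 0.0517 = 0.0689 ≈ 0.069
Degrees of freedom = 2 − 1 = 1; critical value at α = 0.05 is 3.841.
Since 0.069 < 3.841, we fail to reject the null hypothesis — the data are consistent with the 3:1 ratio.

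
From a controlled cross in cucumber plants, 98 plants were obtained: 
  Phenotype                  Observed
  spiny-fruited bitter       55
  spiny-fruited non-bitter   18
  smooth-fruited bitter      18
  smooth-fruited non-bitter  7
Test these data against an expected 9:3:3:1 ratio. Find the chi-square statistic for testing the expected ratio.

Under the 9:3:3:1 hypothesis (Σ ratio = 16, N = 98):
  spiny-fruited bitter: 98 × 9/16 = 55.125
  spiny-fruited non-bitter: 98 × 3/16 = 18.375
  smooth-fruited bitter: 98 × 3/16 = 18.375
  smooth-fruited non-bitter: 98 × 1/16 = 6.125
χ² = Σ (O − E)² / E
  spiny-fruited bitter: (55 − 55.125)² / 55.125 = 0.0003
  spiny-fruited non-bitter: (18 − 18.375)² / 18.375 = 0.0077
  smooth-fruited bitter: (18 − 18.375)² / 18.375 = 0.0077
  smooth-fruited non-bitter: (7 − 6.125)² / 6.125 = 0.1250
χ² = 0.0003 + 0.0077 + 0.0077 + 0.1250 = 0.1407 ≈ 0.141

0.141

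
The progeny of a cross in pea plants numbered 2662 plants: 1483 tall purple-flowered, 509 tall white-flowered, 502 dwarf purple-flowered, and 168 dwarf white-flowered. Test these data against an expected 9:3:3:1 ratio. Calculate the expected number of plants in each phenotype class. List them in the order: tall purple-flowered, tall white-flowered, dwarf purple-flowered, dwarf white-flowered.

1497.375, 499.125, 499.125, 166.375

The 9:3:3:1 ratio has 16 parts, so with N = 2662 the expected counts are:
  tall purple-flowered: 2662 × 9/16 = 1497.375
  tall white-flowered: 2662 × 3/16 = 499.125
  dwarf purple-flowered: 2662 × 3/16 = 499.125
  dwarf white-flowered: 2662 × 1/16 = 166.375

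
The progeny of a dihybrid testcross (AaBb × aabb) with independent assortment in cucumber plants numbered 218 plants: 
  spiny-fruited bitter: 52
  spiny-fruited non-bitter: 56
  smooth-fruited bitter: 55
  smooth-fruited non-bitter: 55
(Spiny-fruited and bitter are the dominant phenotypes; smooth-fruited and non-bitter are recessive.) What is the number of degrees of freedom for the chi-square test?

3

A dihybrid testcross with independent assortment gives a 1:1:1:1 ratio.
A goodness-of-fit test with 4 phenotype classes has df = 4 − 1 = 3.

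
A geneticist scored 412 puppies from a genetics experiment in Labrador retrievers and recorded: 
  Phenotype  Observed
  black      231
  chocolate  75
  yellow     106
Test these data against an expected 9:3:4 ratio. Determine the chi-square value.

0.155

Total ratio parts = 16. Expected numbers out of 412:
  black: 412 × 9/16 = 231.75
  chocolate: 412 × 3/16 = 77.25
  yellow: 412 × 4/16 = 103
χ² = Σ (O − E)² / E
  black: (231 − 231.75)² / 231.75 = 0.0024
  chocolate: (75 − 77.25)² / 77.25 = 0.0655
  yellow: (106 − 103)² / 103 = 0.0874
χ² = 0.0024 + 0.0655 + 0.0874 = 0.1553 ≈ 0.155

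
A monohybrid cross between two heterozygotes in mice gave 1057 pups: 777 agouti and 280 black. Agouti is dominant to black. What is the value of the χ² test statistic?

For a monohybrid cross between heterozygotes with complete dominance, the expected phenotypic ratio is 3:1.
Expected counts for N = 1057 under a 3:1 ratio (total parts = 4):
  agouti: 1057 × 3/4 = 792.75
  black: 1057 × 1/4 = 264.25
χ² = Σ (O − E)² / E
  agouti: (777 − 792.75)² / 792.75 = 0.3129
  black: (280 − 264.25)² / 264.25 = 0.9387
χ² = 0.3129 + 0.9387 = 1.2516 ≈ 1.252

1.252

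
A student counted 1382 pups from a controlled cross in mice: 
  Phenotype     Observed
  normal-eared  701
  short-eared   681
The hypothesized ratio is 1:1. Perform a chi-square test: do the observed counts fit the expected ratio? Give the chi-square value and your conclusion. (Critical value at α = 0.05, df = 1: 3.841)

The 1:1 ratio has 2 parts, so with N = 1382 the expected counts are:
  normal-eared: 1382 × 1/2 = 691
  short-eared: 1382 × 1/2 = 691
χ² = Σ (O − E)² / E
  normal-eared: (701 − 691)² / 691 = 0.1447
  short-eared: (681 − 691)² / 691 = 0.1447
χ² = 0.1447 + 0.1447 = 0.2894 ≈ 0.289
Degrees of freedom = 2 − 1 = 1; critical value at α = 0.05 is 3.841.
Since 0.289 < 3.841, we fail to reject the null hypothesis — the data are consistent with the 1:1 ratio.

0.289; consistent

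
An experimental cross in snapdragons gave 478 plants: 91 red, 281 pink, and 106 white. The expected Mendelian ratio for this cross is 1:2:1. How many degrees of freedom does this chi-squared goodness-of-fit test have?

A goodness-of-fit test with 3 phenotype classes has df = 3 − 1 = 2.

2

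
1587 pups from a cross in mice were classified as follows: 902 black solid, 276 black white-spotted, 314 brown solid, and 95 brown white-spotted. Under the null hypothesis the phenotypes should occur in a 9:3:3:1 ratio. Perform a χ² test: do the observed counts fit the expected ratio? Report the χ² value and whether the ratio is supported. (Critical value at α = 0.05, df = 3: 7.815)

The 9:3:3:1 ratio has 16 parts, so with N = 1587 the expected counts are:
  black solid: 1587 × 9/16 = 892.6875
  black white-spotted: 1587 × 3/16 = 297.5625
  brown solid: 1587 × 3/16 = 297.5625
  brown white-spotted: 1587 × 1/16 = 99.1875
χ² = Σ (O − E)² / E
  black solid: (902 − 892.6875)² / 892.6875 = 0.0971
  black white-spotted: (276 − 297.5625)² / 297.5625 = 1.5625
  brown solid: (314 − 297.5625)² / 297.5625 = 0.9080
  brown white-spotted: (95 − 99.1875)² / 99.1875 = 0.1768
χ² = 0.0971 + 1.5625 + 0.9080 + 0.1768 = 2.7444 ≈ 2.744
Degrees of freedom = 4 − 1 = 3; critical value at α = 0.05 is 7.815.
Since 2.744 < 7.815, we fail to reject the null hypothesis — the data are consistent with the 9:3:3:1 ratio.

2.744; consistent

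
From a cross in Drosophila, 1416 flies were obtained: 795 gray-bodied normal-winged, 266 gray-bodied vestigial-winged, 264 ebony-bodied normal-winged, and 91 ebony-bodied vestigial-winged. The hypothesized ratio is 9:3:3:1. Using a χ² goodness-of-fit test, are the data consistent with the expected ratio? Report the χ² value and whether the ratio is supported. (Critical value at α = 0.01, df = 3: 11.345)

0.083; consistent

Total ratio parts = 16. Expected numbers out of 1416:
  gray-bodied normal-winged: 1416 × 9/16 = 796.5
  gray-bodied vestigial-winged: 1416 × 3/16 = 265.5
  ebony-bodied normal-winged: 1416 × 3/16 = 265.5
  ebony-bodied vestigial-winged: 1416 × 1/16 = 88.5
χ² = Σ (O − E)² / E
  gray-bodied normal-winged: (795 − 796.5)² / 796.5 = 0.0028
  gray-bodied vestigial-winged: (266 − 265.5)² / 265.5 = 0.0009
  ebony-bodied normal-winged: (264 − 265.5)² / 265.5 = 0.0085
  ebony-bodied vestigial-winged: (91 − 88.5)² / 88.5 = 0.0706
χ² = 0.0028 + 0.0009 + 0.0085 + 0.0706 = 0.0828 ≈ 0.083
Degrees of freedom = 4 − 1 = 3; critical value at α = 0.01 is 11.345.
Since 0.083 < 11.345, we fail to reject the null hypothesis — the data are consistent with the 9:3:3:1 ratio.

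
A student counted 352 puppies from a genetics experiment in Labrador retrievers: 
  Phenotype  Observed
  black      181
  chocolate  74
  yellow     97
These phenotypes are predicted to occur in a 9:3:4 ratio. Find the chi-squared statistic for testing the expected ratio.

3.350

Total ratio parts = 16. Expected numbers out of 352:
  black: 352 × 9/16 = 198
  chocolate: 352 × 3/16 = 66
  yellow: 352 × 4/16 = 88
χ² = Σ (O − E)² / E
  black: (181 − 198)² / 198 = 1.4596
  chocolate: (74 − 66)² / 66 = 0.9697
  yellow: (97 − 88)² / 88 = 0.9205
χ² = 1.4596 + 0.9697 + 0.9205 = 3.3498 ≈ 3.350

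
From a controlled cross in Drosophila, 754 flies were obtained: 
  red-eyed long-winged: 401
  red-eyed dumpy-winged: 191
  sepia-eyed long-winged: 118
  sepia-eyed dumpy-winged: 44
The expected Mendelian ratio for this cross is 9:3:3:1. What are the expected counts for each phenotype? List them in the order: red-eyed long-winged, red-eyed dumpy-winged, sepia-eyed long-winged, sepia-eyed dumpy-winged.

424.125, 141.375, 141.375, 47.125

Under the 9:3:3:1 hypothesis (Σ ratio = 16, N = 754):
  red-eyed long-winged: 754 × 9/16 = 424.125
  red-eyed dumpy-winged: 754 × 3/16 = 141.375
  sepia-eyed long-winged: 754 × 3/16 = 141.375
  sepia-eyed dumpy-winged: 754 × 1/16 = 47.125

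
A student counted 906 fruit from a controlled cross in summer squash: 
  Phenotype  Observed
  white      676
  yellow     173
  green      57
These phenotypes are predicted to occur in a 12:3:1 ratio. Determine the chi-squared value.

0.078

Total ratio parts = 16. Expected numbers out of 906:
  white: 906 × 12/16 = 679.5
  yellow: 906 × 3/16 = 169.875
  green: 906 × 1/16 = 56.625
χ² = Σ (O − E)² / E
  white: (676 − 679.5)² / 679.5 = 0.0180
  yellow: (173 − 169.875)² / 169.875 = 0.0575
  green: (57 − 56.625)² / 56.625 = 0.0025
χ² = 0.0180 + 0.0575 + 0.0025 = 0.078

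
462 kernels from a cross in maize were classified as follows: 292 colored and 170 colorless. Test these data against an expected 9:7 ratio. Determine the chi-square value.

9.077

Under the 9:7 hypothesis (Σ ratio = 16, N = 462):
  colored: 462 × 9/16 = 259.875
  colorless: 462 × 7/16 = 202.125
χ² = Σ (O − E)² / E
  colored: (292 − 259.875)² / 259.875 = 3.9712
  colorless: (170 − 202.125)² / 202.125 = 5.1058
χ² = 3.9712 + 5.1058 = 9.077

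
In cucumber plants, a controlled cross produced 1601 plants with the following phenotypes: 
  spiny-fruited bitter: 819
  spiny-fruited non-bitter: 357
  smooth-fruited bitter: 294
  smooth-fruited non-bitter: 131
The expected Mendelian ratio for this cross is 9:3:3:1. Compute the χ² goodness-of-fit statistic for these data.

The 9:3:3:1 ratio has 16 parts, so with N = 1601 the expected counts are:
  spiny-fruited bitter: 1601 × 9/16 = 900.5625
  spiny-fruited non-bitter: 1601 × 3/16 = 300.1875
  smooth-fruited bitter: 1601 × 3/16 = 300.1875
  smooth-fruited non-bitter: 1601 × 1/16 = 100.0625
χ² = Σ (O − E)² / E
  spiny-fruited bitter: (819 − 900.5625)² / 900.5625 = 7.3870
  spiny-fruited non-bitter: (357 − 300.1875)² / 300.1875 = 10.7521
  smooth-fruited bitter: (294 − 300.1875)² / 300.1875 = 0.1275
  smooth-fruited non-bitter: (131 − 100.0625)² / 100.0625 = 9.5653
χ² = 7.3870 + 10.7521 + 0.1275 + 9.5653 = 27.8319 ≈ 27.832

27.832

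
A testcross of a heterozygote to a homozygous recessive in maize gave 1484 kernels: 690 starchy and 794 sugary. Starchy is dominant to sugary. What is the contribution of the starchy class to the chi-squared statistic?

3.644

A testcross of a heterozygote (Aa × aa) gives a 1:1 phenotypic ratio.
Expected counts for N = 1484 under a 1:1 ratio (total parts = 2):
  starchy: 1484 × 1/2 = 742
  sugary: 1484 × 1/2 = 742
Contribution of starchy: (690 − 742)² / 742 = 3.6442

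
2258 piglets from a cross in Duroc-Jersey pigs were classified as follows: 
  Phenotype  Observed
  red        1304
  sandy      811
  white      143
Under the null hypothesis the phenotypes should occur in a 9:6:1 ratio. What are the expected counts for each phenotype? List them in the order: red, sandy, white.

1270.125, 846.75, 141.125

Expected counts for N = 2258 under a 9:6:1 ratio (total parts = 16):
  red: 2258 × 9/16 = 1270.125
  sandy: 2258 × 6/16 = 846.75
  white: 2258 × 1/16 = 141.125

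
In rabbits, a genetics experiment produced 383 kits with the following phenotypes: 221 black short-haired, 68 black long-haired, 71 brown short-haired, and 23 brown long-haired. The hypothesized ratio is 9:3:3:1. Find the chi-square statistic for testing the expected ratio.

Expected counts for N = 383 under a 9:3:3:1 ratio (total parts = 16):
  black short-haired: 383 × 9/16 = 215.4375
  black long-haired: 383 × 3/16 = 71.8125
  brown short-haired: 383 × 3/16 = 71.8125
  brown long-haired: 383 × 1/16 = 23.9375
χ² = Σ (O − E)² / E
  black short-haired: (221 − 215.4375)² / 215.4375 = 0.1436
  black long-haired: (68 − 71.8125)² / 71.8125 = 0.2024
  brown short-haired: (71 − 71.8125)² / 71.8125 = 0.0092
  brown long-haired: (23 − 23.9375)² / 23.9375 = 0.0367
χ² = 0.1436 + 0.2024 + 0.0092 + 0.0367 = 0.3919 ≈ 0.392

0.392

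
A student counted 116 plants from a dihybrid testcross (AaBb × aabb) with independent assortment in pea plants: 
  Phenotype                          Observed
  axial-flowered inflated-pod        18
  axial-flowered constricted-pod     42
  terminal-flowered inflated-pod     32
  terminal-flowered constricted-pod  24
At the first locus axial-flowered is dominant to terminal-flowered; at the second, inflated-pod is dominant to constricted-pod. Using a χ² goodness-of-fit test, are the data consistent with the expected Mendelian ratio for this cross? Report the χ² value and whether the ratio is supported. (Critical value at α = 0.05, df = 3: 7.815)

A dihybrid testcross with independent assortment gives a 1:1:1:1 ratio.
Expected counts for N = 116 under a 1:1:1:1 ratio (total parts = 4):
  axial-flowered inflated-pod: 116 × 1/4 = 29
  axial-flowered constricted-pod: 116 × 1/4 = 29
  terminal-flowered inflated-pod: 116 × 1/4 = 29
  terminal-flowered constricted-pod: 116 × 1/4 = 29
χ² = Σ (O − E)² / E
  axial-flowered inflated-pod: (18 − 29)² / 29 = 4.1724
  axial-flowered constricted-pod: (42 − 29)² / 29 = 5.8276
  terminal-flowered inflated-pod: (32 − 29)² / 29 = 0.3103
  terminal-flowered constricted-pod: (24 − 29)² / 29 = 0.8621
χ² = 4.1724 + 5.8276 + 0.3103 + 0.8621 = 11.1724 ≈ 11.172
Degrees of freedom = 4 − 1 = 3; critical value at α = 0.05 is 7.815.
Since 11.172 > 7.815, we reject the null hypothesis — the data do not fit the 1:1:1:1 ratio.

11.172; not consistent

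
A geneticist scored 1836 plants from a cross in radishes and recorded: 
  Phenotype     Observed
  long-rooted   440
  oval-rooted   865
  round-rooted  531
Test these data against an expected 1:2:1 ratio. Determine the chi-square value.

15.141

Total ratio parts = 4. Expected numbers out of 1836:
  long-rooted: 1836 × 1/4 = 459
  oval-rooted: 1836 × 2/4 = 918
  round-rooted: 1836 × 1/4 = 459
χ² = Σ (O − E)² / E
  long-rooted: (440 − 459)² / 459 = 0.7865
  oval-rooted: (865 − 918)² / 918 = 3.0599
  round-rooted: (531 − 459)² / 459 = 11.2941
χ² = 0.7865 + 3.0599 + 11.2941 = 15.1405 ≈ 15.141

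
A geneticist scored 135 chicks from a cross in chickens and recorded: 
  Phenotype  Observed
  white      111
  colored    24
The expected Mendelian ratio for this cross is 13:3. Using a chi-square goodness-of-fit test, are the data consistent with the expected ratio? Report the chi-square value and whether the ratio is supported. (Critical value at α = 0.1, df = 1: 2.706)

0.084; consistent

Under the 13:3 hypothesis (Σ ratio = 16, N = 135):
  white: 135 × 13/16 = 109.6875
  colored: 135 × 3/16 = 25.3125
χ² = Σ (O − E)² / E
  white: (111 − 109.6875)² / 109.6875 = 0.0157
  colored: (24 − 25.3125)² / 25.3125 = 0.0681
χ² = 0.0157 + 0.0681 = 0.0838 ≈ 0.084
Degrees of freedom = 2 − 1 = 1; critical value at α = 0.1 is 2.706.
Since 0.084 < 2.706, we fail to reject the null hypothesis — the data are consistent with the 13:3 ratio.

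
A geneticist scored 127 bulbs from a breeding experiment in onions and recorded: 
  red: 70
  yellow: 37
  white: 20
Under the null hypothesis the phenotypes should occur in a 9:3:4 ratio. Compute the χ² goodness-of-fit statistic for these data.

11.681

Under the 9:3:4 hypothesis (Σ ratio = 16, N = 127):
  red: 127 × 9/16 = 71.4375
  yellow: 127 × 3/16 = 23.8125
  white: 127 × 4/16 = 31.75
χ² = Σ (O − E)² / E
  red: (70 − 71.4375)² / 71.4375 = 0.0289
  yellow: (37 − 23.8125)² / 23.8125 = 7.3033
  white: (20 − 31.75)² / 31.75 = 4.3484
χ² = 0.0289 + 7.3033 + 4.3484 = 11.6806 ≈ 11.681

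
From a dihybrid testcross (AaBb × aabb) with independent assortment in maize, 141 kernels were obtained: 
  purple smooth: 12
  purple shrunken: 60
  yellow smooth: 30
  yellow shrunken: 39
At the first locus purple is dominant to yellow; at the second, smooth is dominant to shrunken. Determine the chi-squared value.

33.894

A dihybrid testcross with independent assortment gives a 1:1:1:1 ratio.
Under the 1:1:1:1 hypothesis (Σ ratio = 4, N = 141):
  purple smooth: 141 × 1/4 = 35.25
  purple shrunken: 141 × 1/4 = 35.25
  yellow smooth: 141 × 1/4 = 35.25
  yellow shrunken: 141 × 1/4 = 35.25
χ² = Σ (O − E)² / E
  purple smooth: (12 − 35.25)² / 35.25 = 15.3351
  purple shrunken: (60 − 35.25)² / 35.25 = 17.3777
  yellow smooth: (30 − 35.25)² / 35.25 = 0.7819
  yellow shrunken: (39 − 35.25)² / 35.25 = 0.3989
χ² = 15.3351 + 17.3777 + 0.7819 + 0.3989 = 33.8936 ≈ 33.894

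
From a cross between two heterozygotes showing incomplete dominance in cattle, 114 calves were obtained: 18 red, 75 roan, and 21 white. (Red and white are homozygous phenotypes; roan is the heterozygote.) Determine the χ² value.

11.526

With incomplete dominance, a heterozygote × heterozygote cross gives a 1:2:1 phenotypic ratio.
Under the 1:2:1 hypothesis (Σ ratio = 4, N = 114):
  red: 114 × 1/4 = 28.5
  roan: 114 × 2/4 = 57
  white: 114 × 1/4 = 28.5
χ² = Σ (O − E)² / E
  red: (18 − 28.5)² / 28.5 = 3.8684
  roan: (75 − 57)² / 57 = 5.6842
  white: (21 − 28.5)² / 28.5 = 1.9737
χ² = 3.8684 + 5.6842 + 1.9737 = 11.5263 ≈ 11.526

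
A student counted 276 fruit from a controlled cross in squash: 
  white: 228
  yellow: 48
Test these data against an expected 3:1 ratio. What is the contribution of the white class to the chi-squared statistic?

Under the 3:1 hypothesis (Σ ratio = 4, N = 276):
  white: 276 × 3/4 = 207
  yellow: 276 × 1/4 = 69
Contribution of white: (228 − 207)² / 207 = 2.1304

2.130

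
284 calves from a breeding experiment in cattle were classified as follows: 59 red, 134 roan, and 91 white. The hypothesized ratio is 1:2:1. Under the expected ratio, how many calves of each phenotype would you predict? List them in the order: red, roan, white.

71, 142, 71

The 1:2:1 ratio has 4 parts, so with N = 284 the expected counts are:
  red: 284 × 1/4 = 71
  roan: 284 × 2/4 = 142
  white: 284 × 1/4 = 71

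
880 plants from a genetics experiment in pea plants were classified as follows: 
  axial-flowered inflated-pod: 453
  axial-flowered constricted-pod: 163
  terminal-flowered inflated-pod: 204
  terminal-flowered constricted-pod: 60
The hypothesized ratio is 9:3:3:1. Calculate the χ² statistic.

The 9:3:3:1 ratio has 16 parts, so with N = 880 the expected counts are:
  axial-flowered inflated-pod: 880 × 9/16 = 495
  axial-flowered constricted-pod: 880 × 3/16 = 165
  terminal-flowered inflated-pod: 880 × 3/16 = 165
  terminal-flowered constricted-pod: 880 × 1/16 = 55
χ² = Σ (O − E)² / E
  axial-flowered inflated-pod: (453 − 495)² / 495 = 3.5636
  axial-flowered constricted-pod: (163 − 165)² / 165 = 0.0242
  terminal-flowered inflated-pod: (204 − 165)² / 165 = 9.2182
  terminal-flowered constricted-pod: (60 − 55)² / 55 = 0.4545
χ² = 3.5636 + 0.0242 + 9.2182 + 0.4545 = 13.2605 ≈ 13.261

13.261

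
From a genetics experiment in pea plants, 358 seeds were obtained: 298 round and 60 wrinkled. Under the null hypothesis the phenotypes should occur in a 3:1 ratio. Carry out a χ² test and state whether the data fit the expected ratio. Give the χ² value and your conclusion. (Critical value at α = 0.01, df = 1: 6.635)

Expected counts for N = 358 under a 3:1 ratio (total parts = 4):
  round: 358 × 3/4 = 268.5
  wrinkled: 358 × 1/4 = 89.5
χ² = Σ (O − E)² / E
  round: (298 − 268.5)² / 268.5 = 3.2412
  wrinkled: (60 − 89.5)² / 89.5 = 9.7235
χ² = 3.2412 + 9.7235 = 12.9647 ≈ 12.965
Degrees of freedom = 2 − 1 = 1; critical value at α = 0.01 is 6.635.
Since 12.965 > 6.635, we reject the null hypothesis — the data do not fit the 3:1 ratio.

12.965; not consistent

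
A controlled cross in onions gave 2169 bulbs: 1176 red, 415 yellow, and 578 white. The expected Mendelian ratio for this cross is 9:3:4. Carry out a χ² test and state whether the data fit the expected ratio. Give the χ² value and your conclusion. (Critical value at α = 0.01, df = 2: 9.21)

The 9:3:4 ratio has 16 parts, so with N = 2169 the expected counts are:
  red: 2169 × 9/16 = 1220.0625
  yellow: 2169 × 3/16 = 406.6875
  white: 2169 × 4/16 = 542.25
χ² = Σ (O − E)² / E
  red: (1176 − 1220.0625)² / 1220.0625 = 1.5913
  yellow: (415 − 406.6875)² / 406.6875 = 0.1699
  white: (578 − 542.25)² / 542.25 = 2.3570
χ² = 1.5913 + 0.1699 + 2.3570 = 4.1182 ≈ 4.118
Degrees of freedom = 3 − 1 = 2; critical value at α = 0.01 is 9.21.
Since 4.118 < 9.21, we fail to reject the null hypothesis — the data are consistent with the 9:3:4 ratio.

4.118; consistent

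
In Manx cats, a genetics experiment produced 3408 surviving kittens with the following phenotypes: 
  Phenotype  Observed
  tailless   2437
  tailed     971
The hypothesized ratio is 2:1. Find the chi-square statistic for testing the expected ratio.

35.949

Under the 2:1 hypothesis (Σ ratio = 3, N = 3408):
  tailless: 3408 × 2/3 = 2272
  tailed: 3408 × 1/3 = 1136
χ² = Σ (O − E)² / E
  tailless: (2437 − 2272)² / 2272 = 11.9828
  tailed: (971 − 1136)² / 1136 = 23.9657
χ² = 11.9828 + 23.9657 = 35.9485 ≈ 35.949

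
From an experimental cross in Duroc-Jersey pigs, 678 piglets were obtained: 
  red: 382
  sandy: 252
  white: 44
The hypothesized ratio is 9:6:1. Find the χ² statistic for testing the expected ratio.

0.083

Total ratio parts = 16. Expected numbers out of 678:
  red: 678 × 9/16 = 381.375
  sandy: 678 × 6/16 = 254.25
  white: 678 × 1/16 = 42.375
χ² = Σ (O − E)² / E
  red: (382 − 381.375)² / 381.375 = 0.0010
  sandy: (252 − 254.25)² / 254.25 = 0.0199
  white: (44 − 42.375)² / 42.375 = 0.0623
χ² = 0.0010 + 0.0199 + 0.0623 = 0.0832 ≈ 0.083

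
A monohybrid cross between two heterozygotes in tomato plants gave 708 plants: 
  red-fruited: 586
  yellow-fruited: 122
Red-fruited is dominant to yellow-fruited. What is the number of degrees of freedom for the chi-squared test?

For a monohybrid cross between heterozygotes with complete dominance, the expected phenotypic ratio is 3:1.
A goodness-of-fit test with 2 phenotype classes has df = 2 − 1 = 1.

1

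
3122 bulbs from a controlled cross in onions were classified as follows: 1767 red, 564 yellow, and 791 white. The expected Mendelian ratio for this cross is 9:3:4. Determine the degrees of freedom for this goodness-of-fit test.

2

A goodness-of-fit test with 3 phenotype classes has df = 3 − 1 = 2.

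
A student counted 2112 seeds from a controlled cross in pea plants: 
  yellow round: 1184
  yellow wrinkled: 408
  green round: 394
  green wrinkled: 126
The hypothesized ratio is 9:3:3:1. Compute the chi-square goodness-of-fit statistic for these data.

Under the 9:3:3:1 hypothesis (Σ ratio = 16, N = 2112):
  yellow round: 2112 × 9/16 = 1188
  yellow wrinkled: 2112 × 3/16 = 396
  green round: 2112 × 3/16 = 396
  green wrinkled: 2112 × 1/16 = 132
χ² = Σ (O − E)² / E
  yellow round: (1184 − 1188)² / 1188 = 0.0135
  yellow wrinkled: (408 − 396)² / 396 = 0.3636
  green round: (394 − 396)² / 396 = 0.0101
  green wrinkled: (126 − 132)² / 132 = 0.2727
χ² = 0.0135 + 0.3636 + 0.0101 + 0.2727 = 0.6599 ≈ 0.660

0.660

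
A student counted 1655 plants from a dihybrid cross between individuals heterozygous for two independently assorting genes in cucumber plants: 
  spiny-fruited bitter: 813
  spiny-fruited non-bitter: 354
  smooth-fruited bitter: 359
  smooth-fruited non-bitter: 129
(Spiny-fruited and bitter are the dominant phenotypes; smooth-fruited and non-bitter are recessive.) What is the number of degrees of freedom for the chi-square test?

A dihybrid F₂ with independent assortment and complete dominance at both loci gives a 9:3:3:1 phenotypic ratio.
A goodness-of-fit test with 4 phenotype classes has df = 4 − 1 = 3.

3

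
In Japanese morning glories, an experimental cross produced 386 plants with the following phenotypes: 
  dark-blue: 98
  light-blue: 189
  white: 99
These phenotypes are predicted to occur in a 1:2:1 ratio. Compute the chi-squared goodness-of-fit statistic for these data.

Expected counts for N = 386 under a 1:2:1 ratio (total parts = 4):
  dark-blue: 386 × 1/4 = 96.5
  light-blue: 386 × 2/4 = 193
  white: 386 × 1/4 = 96.5
χ² = Σ (O − E)² / E
  dark-blue: (98 − 96.5)² / 96.5 = 0.0233
  light-blue: (189 − 193)² / 193 = 0.0829
  white: (99 − 96.5)² / 96.5 = 0.0648
χ² = 0.0233 + 0.0829 + 0.0648 = 0.171

0.171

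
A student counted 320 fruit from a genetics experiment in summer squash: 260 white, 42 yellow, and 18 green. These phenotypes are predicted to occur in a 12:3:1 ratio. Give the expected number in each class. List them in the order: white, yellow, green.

The 12:3:1 ratio has 16 parts, so with N = 320 the expected counts are:
  white: 320 × 12/16 = 240
  yellow: 320 × 3/16 = 60
  green: 320 × 1/16 = 20

240, 60, 20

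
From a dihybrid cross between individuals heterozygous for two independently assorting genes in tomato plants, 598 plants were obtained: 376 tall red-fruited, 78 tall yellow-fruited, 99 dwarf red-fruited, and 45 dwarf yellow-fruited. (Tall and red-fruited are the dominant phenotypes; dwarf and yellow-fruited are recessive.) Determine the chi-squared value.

A dihybrid F₂ with independent assortment and complete dominance at both loci gives a 9:3:3:1 phenotypic ratio.
The 9:3:3:1 ratio has 16 parts, so with N = 598 the expected counts are:
  tall red-fruited: 598 × 9/16 = 336.375
  tall yellow-fruited: 598 × 3/16 = 112.125
  dwarf red-fruited: 598 × 3/16 = 112.125
  dwarf yellow-fruited: 598 × 1/16 = 37.375
χ² = Σ (O − E)² / E
  tall red-fruited: (376 − 336.375)² / 336.375 = 4.6678
  tall yellow-fruited: (78 − 112.125)² / 112.125 = 10.3859
  dwarf red-fruited: (99 − 112.125)² / 112.125 = 1.5364
  dwarf yellow-fruited: (45 − 37.375)² / 37.375 = 1.5556
χ² = 4.6678 + 10.3859 + 1.5364 + 1.5556 = 18.1457 ≈ 18.146

18.146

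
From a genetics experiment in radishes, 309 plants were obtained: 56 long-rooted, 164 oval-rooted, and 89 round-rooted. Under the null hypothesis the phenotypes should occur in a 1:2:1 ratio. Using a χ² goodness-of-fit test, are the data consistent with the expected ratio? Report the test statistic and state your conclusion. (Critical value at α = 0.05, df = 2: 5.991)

The 1:2:1 ratio has 4 parts, so with N = 309 the expected counts are:
  long-rooted: 309 × 1/4 = 77.25
  oval-rooted: 309 × 2/4 = 154.5
  round-rooted: 309 × 1/4 = 77.25
χ² = Σ (O − E)² / E
  long-rooted: (56 − 77.25)² / 77.25 = 5.8455
  oval-rooted: (164 − 154.5)² / 154.5 = 0.5841
  round-rooted: (89 − 77.25)² / 77.25 = 1.7872
χ² = 5.8455 + 0.5841 + 1.7872 = 8.2168 ≈ 8.217
Degrees of freedom = 3 − 1 = 2; critical value at α = 0.05 is 5.991.
Since 8.217 > 5.991, we reject the null hypothesis — the data do not fit the 1:2:1 ratio.

8.217; not consistent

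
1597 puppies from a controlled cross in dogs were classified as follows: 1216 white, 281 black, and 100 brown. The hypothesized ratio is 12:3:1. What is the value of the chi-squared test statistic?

1.414

Under the 12:3:1 hypothesis (Σ ratio = 16, N = 1597):
  white: 1597 × 12/16 = 1197.75
  black: 1597 × 3/16 = 299.4375
  brown: 1597 × 1/16 = 99.8125
χ² = Σ (O − E)² / E
  white: (1216 − 1197.75)² / 1197.75 = 0.2781
  black: (281 − 299.4375)² / 299.4375 = 1.1353
  brown: (100 − 99.8125)² / 99.8125 = 0.0004
χ² = 0.2781 + 1.1353 + 0.0004 = 1.4138 ≈ 1.414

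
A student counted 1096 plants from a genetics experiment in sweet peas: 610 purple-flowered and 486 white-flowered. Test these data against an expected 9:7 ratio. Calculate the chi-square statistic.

0.157

Under the 9:7 hypothesis (Σ ratio = 16, N = 1096):
  purple-flowered: 1096 × 9/16 = 616.5
  white-flowered: 1096 × 7/16 = 479.5
χ² = Σ (O − E)² / E
  purple-flowered: (610 − 616.5)² / 616.5 = 0.0685
  white-flowered: (486 − 479.5)² / 479.5 = 0.0881
χ² = 0.0685 + 0.0881 = 0.1566 ≈ 0.157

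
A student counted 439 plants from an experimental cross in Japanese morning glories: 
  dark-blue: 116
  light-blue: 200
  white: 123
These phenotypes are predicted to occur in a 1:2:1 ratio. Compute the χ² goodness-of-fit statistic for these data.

3.688

Expected counts for N = 439 under a 1:2:1 ratio (total parts = 4):
  dark-blue: 439 × 1/4 = 109.75
  light-blue: 439 × 2/4 = 219.5
  white: 439 × 1/4 = 109.75
χ² = Σ (O − E)² / E
  dark-blue: (116 − 109.75)² / 109.75 = 0.3559
  light-blue: (200 − 219.5)² / 219.5 = 1.7323
  white: (123 − 109.75)² / 109.75 = 1.5997
χ² = 0.3559 + 1.7323 + 1.5997 = 3.6879 ≈ 3.688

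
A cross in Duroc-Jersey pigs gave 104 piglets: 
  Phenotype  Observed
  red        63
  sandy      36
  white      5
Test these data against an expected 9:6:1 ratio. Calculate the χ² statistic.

Under the 9:6:1 hypothesis (Σ ratio = 16, N = 104):
  red: 104 × 9/16 = 58.5
  sandy: 104 × 6/16 = 39
  white: 104 × 1/16 = 6.5
χ² = Σ (O − E)² / E
  red: (63 − 58.5)² / 58.5 = 0.3462
  sandy: (36 − 39)² / 39 = 0.2308
  white: (5 − 6.5)² / 6.5 = 0.3462
χ² = 0.3462 + 0.2308 + 0.3462 = 0.9232 ≈ 0.923

0.923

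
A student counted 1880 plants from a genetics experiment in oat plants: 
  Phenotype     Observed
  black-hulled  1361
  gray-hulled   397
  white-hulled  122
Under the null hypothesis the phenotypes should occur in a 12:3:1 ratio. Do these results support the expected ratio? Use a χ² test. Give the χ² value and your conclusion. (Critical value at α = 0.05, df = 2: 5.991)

7.493; not consistent

Total ratio parts = 16. Expected numbers out of 1880:
  black-hulled: 1880 × 12/16 = 1410
  gray-hulled: 1880 × 3/16 = 352.5
  white-hulled: 1880 × 1/16 = 117.5
χ² = Σ (O − E)² / E
  black-hulled: (1361 − 1410)² / 1410 = 1.7028
  gray-hulled: (397 − 352.5)² / 352.5 = 5.6177
  white-hulled: (122 − 117.5)² / 117.5 = 0.1723
χ² = 1.7028 + 5.6177 + 0.1723 = 7.4928 ≈ 7.493
Degrees of freedom = 3 − 1 = 2; critical value at α = 0.05 is 5.991.
Since 7.493 > 5.991, we reject the null hypothesis — the data do not fit the 12:3:1 ratio.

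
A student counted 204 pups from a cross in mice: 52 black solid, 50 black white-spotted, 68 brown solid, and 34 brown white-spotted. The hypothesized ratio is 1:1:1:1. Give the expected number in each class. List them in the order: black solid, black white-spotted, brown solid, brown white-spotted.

51, 51, 51, 51

The 1:1:1:1 ratio has 4 parts, so with N = 204 the expected counts are:
  black solid: 204 × 1/4 = 51
  black white-spotted: 204 × 1/4 = 51
  brown solid: 204 × 1/4 = 51
  brown white-spotted: 204 × 1/4 = 51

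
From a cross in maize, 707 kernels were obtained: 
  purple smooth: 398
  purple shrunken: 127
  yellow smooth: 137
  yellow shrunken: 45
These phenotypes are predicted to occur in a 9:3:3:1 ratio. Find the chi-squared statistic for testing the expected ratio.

Expected counts for N = 707 under a 9:3:3:1 ratio (total parts = 16):
  purple smooth: 707 × 9/16 = 397.6875
  purple shrunken: 707 × 3/16 = 132.5625
  yellow smooth: 707 × 3/16 = 132.5625
  yellow shrunken: 707 × 1/16 = 44.1875
χ² = Σ (O − E)² / E
  purple smooth: (398 − 397.6875)² / 397.6875 = 0.0002
  purple shrunken: (127 − 132.5625)² / 132.5625 = 0.2334
  yellow smooth: (137 − 132.5625)² / 132.5625 = 0.1485
  yellow shrunken: (45 − 44.1875)² / 44.1875 = 0.0149
χ² = 0.0002 + 0.2334 + 0.1485 + 0.0149 = 0.397

0.397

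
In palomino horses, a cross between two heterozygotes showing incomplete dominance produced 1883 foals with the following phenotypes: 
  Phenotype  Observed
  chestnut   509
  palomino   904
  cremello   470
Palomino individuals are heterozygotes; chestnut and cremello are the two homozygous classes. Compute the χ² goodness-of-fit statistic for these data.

With incomplete dominance, a heterozygote × heterozygote cross gives a 1:2:1 phenotypic ratio.
Total ratio parts = 4. Expected numbers out of 1883:
  chestnut: 1883 × 1/4 = 470.75
  palomino: 1883 × 2/4 = 941.5
  cremello: 1883 × 1/4 = 470.75
χ² = Σ (O − E)² / E
  chestnut: (509 − 470.75)² / 470.75 = 3.1079
  palomino: (904 − 941.5)² / 941.5 = 1.4936
  cremello: (470 − 470.75)² / 470.75 = 0.0012
χ² = 3.1079 + 1.4936 + 0.0012 = 4.6027 ≈ 4.603

4.603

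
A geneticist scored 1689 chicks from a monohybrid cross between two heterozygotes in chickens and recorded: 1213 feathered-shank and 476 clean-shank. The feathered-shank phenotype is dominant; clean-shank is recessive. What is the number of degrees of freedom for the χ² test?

For a monohybrid cross between heterozygotes with complete dominance, the expected phenotypic ratio is 3:1.
A goodness-of-fit test with 2 phenotype classes has df = 2 − 1 = 1.

1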